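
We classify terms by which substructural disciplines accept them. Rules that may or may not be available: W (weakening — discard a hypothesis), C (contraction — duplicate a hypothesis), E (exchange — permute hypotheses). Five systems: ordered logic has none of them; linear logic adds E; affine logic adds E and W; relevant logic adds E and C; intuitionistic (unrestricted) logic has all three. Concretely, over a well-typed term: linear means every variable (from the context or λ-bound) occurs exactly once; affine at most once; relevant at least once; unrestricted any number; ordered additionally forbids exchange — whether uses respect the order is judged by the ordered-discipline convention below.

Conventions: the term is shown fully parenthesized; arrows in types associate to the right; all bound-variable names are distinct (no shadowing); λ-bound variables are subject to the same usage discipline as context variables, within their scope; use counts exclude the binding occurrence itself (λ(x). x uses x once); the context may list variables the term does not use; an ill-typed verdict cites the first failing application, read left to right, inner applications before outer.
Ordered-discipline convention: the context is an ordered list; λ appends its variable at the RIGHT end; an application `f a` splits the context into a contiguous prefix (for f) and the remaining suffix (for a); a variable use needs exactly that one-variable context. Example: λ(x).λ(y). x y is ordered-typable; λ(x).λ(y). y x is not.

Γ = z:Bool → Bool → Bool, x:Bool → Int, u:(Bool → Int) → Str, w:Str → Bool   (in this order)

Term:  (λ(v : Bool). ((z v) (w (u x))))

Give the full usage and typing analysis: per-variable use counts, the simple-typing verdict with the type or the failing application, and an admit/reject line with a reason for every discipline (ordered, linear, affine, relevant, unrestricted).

counts: z: 1, x: 1, u: 1, w: 1, v [bound]: 1
use order (left to right): z, v, w, u, x
typing: the term checks, with type Bool → Bool
ordered: ✗ — no ordered split (uses run z, v, w, u, x)
linear: ✓ — z, x, u, w, v: one use apiece
affine: ✓ — no duplicate uses among z, x, u, w, v
relevant: ✓ — every one of z, x, u, w, v appears
unrestricted: ✓ — type-checks (Bool → Bool) and nothing is barred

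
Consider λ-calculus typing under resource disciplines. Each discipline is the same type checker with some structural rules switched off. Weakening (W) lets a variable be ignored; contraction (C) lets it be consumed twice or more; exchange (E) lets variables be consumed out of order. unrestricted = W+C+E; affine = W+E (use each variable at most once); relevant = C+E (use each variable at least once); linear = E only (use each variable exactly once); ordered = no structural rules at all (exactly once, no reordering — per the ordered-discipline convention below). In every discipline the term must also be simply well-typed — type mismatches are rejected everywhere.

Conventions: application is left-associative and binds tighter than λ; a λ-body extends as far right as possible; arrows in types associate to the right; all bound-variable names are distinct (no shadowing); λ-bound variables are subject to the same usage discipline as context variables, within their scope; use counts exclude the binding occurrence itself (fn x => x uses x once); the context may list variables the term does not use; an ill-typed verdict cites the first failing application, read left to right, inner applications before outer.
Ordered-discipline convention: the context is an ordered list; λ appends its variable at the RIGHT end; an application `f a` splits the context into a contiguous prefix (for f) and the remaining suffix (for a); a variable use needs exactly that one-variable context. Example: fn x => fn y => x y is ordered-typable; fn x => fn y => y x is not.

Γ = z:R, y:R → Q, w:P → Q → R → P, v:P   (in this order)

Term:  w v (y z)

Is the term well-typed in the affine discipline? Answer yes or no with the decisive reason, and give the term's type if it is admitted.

yes — no duplicate uses among z, y, w, v; term : R → P
counts: z: 1; y: 1; w: 1; v: 1
left-to-right use order: w, v, y, z
typing: the term checks, with type R → P
across the five disciplines: ordered ✗ | linear ✓ | affine ✓ | relevant ✓ | unrestricted ✓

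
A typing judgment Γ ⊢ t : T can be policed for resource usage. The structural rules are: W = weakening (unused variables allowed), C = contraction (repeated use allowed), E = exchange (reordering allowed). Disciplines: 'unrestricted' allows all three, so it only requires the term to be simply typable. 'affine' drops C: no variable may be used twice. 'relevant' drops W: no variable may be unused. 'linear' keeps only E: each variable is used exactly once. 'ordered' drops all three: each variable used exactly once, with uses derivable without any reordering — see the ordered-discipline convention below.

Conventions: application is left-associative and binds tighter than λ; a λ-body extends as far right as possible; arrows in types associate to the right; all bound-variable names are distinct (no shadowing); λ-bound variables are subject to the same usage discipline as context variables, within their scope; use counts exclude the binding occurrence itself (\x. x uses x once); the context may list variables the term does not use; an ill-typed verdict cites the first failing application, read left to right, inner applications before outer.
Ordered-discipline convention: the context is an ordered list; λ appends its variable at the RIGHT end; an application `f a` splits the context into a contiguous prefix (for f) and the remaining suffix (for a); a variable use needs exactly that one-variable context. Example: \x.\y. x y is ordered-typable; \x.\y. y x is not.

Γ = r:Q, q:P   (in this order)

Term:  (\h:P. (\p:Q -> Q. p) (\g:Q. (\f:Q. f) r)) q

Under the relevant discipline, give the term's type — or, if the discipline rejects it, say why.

not well-typed under relevant — unused: h, g — weakening required
usage: r: 1×; q: 1×; h (λ-bound): 0×; p (λ-bound): 1×; g (λ-bound): 0×; f (λ-bound): 1×
use order (left to right): p, f, r, q
typing: well-typed at Q -> Q
summary: ordered ✗ · linear ✗ · affine ✓ · relevant ✗ · unrestricted ✓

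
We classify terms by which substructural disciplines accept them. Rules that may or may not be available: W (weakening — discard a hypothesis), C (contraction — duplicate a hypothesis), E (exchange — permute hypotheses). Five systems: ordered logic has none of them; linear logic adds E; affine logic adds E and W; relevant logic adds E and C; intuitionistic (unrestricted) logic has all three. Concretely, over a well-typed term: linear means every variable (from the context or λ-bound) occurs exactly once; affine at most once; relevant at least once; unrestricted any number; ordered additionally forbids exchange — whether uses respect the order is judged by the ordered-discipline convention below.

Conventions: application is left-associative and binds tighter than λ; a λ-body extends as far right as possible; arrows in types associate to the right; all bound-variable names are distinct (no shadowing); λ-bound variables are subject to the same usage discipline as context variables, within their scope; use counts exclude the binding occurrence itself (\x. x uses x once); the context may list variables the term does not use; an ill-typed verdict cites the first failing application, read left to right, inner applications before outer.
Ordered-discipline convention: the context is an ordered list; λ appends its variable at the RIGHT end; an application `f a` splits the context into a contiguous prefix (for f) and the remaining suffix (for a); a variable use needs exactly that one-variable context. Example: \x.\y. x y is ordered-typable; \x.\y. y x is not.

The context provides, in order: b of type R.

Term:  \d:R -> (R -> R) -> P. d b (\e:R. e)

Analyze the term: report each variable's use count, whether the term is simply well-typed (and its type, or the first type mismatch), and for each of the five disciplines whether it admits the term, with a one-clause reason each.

variable uses: b: 1×, d (bound): 1×, e (bound): 1×
uses in reading order: d, b, e
typing: well-typed — term : (R -> (R -> R) -> P) -> P
ordered: ✗, no contiguous prefix/suffix split fits d, b, e
linear: ✓, single use per variable (b, d, e)
affine: ✓, at most one use each (b, d, e)
relevant: ✓, none of b, d, e goes unused
unrestricted: ✓, simply typable at (R -> (R -> R) -> P) -> P; W, C, E all held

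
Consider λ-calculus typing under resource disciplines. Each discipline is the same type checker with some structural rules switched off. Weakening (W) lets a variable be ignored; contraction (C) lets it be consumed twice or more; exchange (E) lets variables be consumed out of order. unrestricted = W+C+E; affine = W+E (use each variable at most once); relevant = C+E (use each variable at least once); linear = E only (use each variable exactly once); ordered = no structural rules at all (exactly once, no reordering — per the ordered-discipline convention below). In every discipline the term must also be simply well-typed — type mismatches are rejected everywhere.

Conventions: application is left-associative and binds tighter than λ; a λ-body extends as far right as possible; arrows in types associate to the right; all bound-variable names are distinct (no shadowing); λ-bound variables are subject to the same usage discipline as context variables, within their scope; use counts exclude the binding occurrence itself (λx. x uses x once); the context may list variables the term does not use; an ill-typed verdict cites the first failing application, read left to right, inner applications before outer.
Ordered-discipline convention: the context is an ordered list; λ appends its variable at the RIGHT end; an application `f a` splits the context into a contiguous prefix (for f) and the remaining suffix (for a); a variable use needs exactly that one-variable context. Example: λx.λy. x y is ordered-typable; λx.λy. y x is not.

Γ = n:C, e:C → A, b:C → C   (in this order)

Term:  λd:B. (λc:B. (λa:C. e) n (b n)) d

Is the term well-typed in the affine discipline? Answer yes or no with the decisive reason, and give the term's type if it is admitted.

no — uses contraction: n ×2
usage: n: 2, e: 1, b: 1, d [bound]: 1, c [bound]: 0, a [bound]: 0
use order (left to right): e, n, b, n, d
typing: ✓ — B → A
per-discipline verdicts: ordered ✗ | linear ✗ | affine ✗ | relevant ✗ | unrestricted ✓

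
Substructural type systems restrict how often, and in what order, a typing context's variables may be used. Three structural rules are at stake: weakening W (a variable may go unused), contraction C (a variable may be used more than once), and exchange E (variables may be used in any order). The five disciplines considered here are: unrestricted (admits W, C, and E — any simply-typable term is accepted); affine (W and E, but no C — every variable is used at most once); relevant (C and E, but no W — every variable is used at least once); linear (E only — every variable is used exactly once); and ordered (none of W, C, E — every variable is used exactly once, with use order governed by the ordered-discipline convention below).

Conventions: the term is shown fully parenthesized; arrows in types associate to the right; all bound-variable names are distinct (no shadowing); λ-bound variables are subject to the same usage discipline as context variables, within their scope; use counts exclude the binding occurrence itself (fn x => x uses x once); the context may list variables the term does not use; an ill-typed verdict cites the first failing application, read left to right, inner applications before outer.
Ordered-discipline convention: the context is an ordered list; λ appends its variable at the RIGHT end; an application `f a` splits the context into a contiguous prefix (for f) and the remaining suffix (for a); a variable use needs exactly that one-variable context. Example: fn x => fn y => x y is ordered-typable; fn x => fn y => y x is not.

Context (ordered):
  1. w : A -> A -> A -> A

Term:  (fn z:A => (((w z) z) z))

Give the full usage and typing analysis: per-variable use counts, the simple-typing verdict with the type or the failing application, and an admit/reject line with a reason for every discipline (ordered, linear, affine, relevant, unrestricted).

use counts: w: 1, z (bound): 3
use order (left to right): w, z, z, z
typing: well-typed — term : A -> A
ordered: ✗ — needs contraction — z ×3
linear: ✗ — needs contraction — z ×3
affine: ✗ — needs contraction — z ×3
relevant: ✓ — every one of w, z appears
unrestricted: ✓ — well-typed at A -> A; no restrictions here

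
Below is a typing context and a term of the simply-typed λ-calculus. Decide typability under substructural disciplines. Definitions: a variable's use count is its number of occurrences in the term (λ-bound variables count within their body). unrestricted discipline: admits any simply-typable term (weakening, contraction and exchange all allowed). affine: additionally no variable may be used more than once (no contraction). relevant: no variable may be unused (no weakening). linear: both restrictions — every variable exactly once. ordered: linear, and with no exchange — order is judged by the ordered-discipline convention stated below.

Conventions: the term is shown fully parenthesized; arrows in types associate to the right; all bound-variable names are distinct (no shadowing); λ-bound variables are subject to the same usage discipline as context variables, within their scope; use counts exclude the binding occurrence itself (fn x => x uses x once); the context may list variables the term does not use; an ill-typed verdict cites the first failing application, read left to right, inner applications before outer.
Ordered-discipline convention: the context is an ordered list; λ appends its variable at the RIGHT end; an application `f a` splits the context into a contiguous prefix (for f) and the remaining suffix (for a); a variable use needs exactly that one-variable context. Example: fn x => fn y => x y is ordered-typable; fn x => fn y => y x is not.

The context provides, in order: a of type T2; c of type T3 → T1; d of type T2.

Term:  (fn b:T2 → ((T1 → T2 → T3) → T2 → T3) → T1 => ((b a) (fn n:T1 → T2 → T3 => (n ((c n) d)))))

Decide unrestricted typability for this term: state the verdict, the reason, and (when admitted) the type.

no — not simply typable
variable uses: a=1; c=1; d=1; b [bound]=1; n [bound]=2
order of uses: b, a, n, c, n, d
typing: ill-typed: a function awaiting T3 gets T1 → T2 → T3
all disciplines: ordered ✗ | linear ✗ | affine ✗ | relevant ✗ | unrestricted ✗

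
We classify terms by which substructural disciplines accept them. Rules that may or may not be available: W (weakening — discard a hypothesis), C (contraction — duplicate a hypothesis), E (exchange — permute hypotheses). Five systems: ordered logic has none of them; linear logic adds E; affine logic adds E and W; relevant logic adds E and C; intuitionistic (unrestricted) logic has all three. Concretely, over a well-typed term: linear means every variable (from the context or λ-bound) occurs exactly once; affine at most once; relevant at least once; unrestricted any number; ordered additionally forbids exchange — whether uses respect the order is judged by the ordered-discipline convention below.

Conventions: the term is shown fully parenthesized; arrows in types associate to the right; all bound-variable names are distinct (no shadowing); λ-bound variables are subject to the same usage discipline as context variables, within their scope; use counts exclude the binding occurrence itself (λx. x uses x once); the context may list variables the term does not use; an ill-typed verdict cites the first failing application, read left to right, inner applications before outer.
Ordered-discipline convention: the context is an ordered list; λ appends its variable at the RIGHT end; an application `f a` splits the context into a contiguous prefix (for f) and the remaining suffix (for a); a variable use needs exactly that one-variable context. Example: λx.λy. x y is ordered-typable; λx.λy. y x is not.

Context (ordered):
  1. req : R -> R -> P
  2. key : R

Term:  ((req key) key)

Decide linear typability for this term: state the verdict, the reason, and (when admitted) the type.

no — key ×2 used more than once (contraction)
use counts: req: 1×; key: 2×
use order (left to right): req, key, key
typing: ✓ — P
all disciplines: ordered ✗, linear ✗, affine ✗, relevant ✓, unrestricted ✓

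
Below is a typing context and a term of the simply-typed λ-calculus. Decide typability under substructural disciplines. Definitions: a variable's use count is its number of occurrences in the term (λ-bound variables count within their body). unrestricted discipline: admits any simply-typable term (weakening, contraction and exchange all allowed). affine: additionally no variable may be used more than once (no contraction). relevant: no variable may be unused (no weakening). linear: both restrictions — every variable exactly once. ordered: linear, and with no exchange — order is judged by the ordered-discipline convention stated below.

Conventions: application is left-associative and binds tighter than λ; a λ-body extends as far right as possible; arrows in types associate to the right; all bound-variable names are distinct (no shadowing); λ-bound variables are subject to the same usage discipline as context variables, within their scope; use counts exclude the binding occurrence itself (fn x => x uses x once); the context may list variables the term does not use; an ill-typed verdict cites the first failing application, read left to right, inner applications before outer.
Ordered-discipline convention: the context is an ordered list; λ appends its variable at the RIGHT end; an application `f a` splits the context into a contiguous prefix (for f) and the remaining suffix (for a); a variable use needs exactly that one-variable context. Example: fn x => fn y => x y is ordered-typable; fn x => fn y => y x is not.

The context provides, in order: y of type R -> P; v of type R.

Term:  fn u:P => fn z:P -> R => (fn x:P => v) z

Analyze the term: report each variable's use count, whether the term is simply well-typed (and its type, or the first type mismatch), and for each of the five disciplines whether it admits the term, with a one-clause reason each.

variable uses: y: 0×, v: 1×, u (λ-bound): 0×, z (λ-bound): 1×, x (λ-bound): 0×
left-to-right use order: v, z
typing: ill-typed: an application expects P but receives P -> R
ordered ✗ (the type mismatch rejects it)
linear ✗ (not simply typable)
affine ✗ (fails simple typing)
relevant ✗ (a type mismatch blocks all five)
unrestricted ✗ (the type mismatch rejects it)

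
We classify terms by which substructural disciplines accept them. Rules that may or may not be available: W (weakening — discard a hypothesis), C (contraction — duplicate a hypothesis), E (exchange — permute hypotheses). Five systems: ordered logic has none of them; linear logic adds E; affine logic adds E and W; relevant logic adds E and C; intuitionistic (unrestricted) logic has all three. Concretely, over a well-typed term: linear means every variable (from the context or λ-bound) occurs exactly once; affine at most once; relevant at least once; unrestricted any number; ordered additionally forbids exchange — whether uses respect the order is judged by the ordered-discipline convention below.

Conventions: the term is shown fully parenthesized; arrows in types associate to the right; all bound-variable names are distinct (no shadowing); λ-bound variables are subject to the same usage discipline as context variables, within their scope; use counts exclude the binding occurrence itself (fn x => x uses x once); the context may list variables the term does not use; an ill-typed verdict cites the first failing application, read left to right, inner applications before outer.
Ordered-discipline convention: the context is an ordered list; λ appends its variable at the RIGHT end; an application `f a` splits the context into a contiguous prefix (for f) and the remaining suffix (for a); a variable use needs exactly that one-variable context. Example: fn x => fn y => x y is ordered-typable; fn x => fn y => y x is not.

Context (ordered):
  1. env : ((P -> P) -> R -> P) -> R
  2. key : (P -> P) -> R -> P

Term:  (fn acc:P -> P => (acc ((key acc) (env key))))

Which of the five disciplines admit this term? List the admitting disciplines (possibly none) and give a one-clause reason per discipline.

admitting disciplines: relevant, unrestricted
counts: env: 1, key: 2, acc (λ-bound): 2
order of uses: acc, key, acc, env, key
typing: the term checks, with type (P -> P) -> P
ordered: ✗, repeated use of key ×2, acc ×2
linear: ✗, repeated use of key ×2, acc ×2
affine: ✗, repeated use of key ×2, acc ×2
relevant: ✓, at least one use each (env, key, acc)
unrestricted: ✓, typability at (P -> P) -> P is all that's needed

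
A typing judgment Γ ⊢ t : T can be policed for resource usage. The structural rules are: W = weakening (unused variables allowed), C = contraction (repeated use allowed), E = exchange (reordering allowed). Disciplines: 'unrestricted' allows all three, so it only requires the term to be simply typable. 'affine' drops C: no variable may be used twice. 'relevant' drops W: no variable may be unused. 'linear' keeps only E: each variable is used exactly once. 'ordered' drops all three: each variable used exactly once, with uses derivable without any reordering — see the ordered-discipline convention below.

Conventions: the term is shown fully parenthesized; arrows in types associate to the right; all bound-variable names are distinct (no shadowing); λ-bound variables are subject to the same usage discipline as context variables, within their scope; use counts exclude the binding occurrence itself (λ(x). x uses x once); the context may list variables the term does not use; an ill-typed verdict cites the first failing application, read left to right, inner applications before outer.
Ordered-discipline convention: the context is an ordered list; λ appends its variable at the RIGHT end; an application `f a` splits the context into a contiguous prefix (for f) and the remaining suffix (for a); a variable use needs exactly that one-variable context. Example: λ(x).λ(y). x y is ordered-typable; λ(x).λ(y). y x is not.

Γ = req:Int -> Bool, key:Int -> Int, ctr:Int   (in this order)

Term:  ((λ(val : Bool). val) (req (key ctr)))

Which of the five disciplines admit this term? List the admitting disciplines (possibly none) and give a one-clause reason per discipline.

accepted by: ordered, linear, affine, relevant, unrestricted
counts: req: 1×, key: 1×, ctr: 1×, val (bound): 1×
use order (left to right): val, req, key, ctr
typing: well-typed — term : Bool
ordered ✓ (single-use (req, key, ctr, val), ordered derivation ok)
linear ✓ (req, key, ctr, val: one use apiece)
affine ✓ (req, key, ctr, val: no repeats, contraction unneeded)
relevant ✓ (at least one use each (req, key, ctr, val))
unrestricted ✓ (well-typed at Bool; no restrictions here)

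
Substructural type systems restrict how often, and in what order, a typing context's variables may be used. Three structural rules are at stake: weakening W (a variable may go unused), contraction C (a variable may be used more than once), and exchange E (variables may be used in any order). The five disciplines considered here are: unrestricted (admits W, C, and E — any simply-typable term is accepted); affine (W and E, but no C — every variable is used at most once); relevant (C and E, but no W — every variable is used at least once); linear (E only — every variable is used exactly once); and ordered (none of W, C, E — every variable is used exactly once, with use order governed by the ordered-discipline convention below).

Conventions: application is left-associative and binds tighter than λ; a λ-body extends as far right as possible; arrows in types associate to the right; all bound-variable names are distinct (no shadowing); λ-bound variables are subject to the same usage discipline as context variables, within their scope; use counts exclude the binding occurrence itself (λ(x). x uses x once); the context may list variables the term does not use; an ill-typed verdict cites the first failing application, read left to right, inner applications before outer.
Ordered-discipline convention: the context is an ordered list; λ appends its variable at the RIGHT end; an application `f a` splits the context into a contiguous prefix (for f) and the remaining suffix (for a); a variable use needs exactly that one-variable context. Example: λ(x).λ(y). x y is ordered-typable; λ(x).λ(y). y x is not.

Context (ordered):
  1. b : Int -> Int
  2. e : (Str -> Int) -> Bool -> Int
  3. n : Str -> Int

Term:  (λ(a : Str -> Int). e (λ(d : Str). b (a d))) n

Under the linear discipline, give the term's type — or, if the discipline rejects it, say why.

term : Bool -> Int
use counts: b: 1, e: 1, n: 1, a (bound): 1, d (bound): 1
use order (left to right): e, b, a, d, n
typing: ✓ — Bool -> Int
per-discipline verdicts: ordered ✗ · linear ✓ · affine ✓ · relevant ✓ · unrestricted ✓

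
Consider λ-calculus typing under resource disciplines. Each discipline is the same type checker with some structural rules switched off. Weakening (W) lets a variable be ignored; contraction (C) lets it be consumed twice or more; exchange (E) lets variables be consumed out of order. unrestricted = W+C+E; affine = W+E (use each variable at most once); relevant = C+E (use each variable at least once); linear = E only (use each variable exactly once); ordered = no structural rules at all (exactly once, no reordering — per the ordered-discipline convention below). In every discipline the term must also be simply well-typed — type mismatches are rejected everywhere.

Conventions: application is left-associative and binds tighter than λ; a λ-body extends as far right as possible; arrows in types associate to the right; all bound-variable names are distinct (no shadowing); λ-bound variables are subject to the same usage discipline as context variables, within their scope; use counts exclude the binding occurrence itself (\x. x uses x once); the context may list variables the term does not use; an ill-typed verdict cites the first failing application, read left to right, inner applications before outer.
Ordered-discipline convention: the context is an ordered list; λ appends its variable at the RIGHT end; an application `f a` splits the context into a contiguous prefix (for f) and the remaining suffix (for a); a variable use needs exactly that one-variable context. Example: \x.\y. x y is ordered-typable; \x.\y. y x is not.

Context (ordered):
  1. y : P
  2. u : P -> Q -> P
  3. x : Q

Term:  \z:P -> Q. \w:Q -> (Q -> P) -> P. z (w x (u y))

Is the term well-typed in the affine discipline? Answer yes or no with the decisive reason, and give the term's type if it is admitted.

yes — none of y, u, x, z, w used more than once; term : (P -> Q) -> (Q -> (Q -> P) -> P) -> Q
usage: y=1, u=1, x=1, z (λ-bound)=1, w (λ-bound)=1
order of uses: z, w, x, u, y
typing: well-typed — term : (P -> Q) -> (Q -> (Q -> P) -> P) -> Q
summary: ordered ✗ · linear ✓ · affine ✓ · relevant ✓ · unrestricted ✓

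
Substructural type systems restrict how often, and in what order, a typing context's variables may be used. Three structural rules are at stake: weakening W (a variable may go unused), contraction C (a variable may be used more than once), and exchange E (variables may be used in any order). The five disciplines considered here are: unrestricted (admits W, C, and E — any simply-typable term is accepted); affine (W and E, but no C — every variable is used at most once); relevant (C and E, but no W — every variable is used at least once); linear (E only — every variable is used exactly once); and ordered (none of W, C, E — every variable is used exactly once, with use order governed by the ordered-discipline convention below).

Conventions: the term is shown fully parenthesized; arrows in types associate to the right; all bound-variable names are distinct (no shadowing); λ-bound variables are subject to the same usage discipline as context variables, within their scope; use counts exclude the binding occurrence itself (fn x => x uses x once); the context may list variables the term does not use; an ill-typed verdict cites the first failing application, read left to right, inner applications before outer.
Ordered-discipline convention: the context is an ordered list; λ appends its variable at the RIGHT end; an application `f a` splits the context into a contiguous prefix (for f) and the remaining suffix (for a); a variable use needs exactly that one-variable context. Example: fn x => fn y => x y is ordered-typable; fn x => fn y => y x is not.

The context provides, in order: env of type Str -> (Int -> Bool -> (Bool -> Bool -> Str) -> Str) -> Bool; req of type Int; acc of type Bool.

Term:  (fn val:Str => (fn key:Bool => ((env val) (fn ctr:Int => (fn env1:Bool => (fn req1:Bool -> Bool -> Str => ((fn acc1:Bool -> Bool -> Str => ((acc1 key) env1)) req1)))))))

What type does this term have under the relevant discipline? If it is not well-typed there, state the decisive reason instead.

not well-typed under relevant — unused: req, acc, ctr — weakening required
counts: env: 1, req: 0, acc: 0, val (bound): 1, key (bound): 1, ctr (bound): 0, env1 (bound): 1, req1 (bound): 1, acc1 (bound): 1
use order (left to right): env, val, acc1, key, env1, req1
typing: ✓ — Str -> Bool -> Bool
per-discipline verdicts: ordered ✗ · linear ✗ · affine ✓ · relevant ✗ · unrestricted ✓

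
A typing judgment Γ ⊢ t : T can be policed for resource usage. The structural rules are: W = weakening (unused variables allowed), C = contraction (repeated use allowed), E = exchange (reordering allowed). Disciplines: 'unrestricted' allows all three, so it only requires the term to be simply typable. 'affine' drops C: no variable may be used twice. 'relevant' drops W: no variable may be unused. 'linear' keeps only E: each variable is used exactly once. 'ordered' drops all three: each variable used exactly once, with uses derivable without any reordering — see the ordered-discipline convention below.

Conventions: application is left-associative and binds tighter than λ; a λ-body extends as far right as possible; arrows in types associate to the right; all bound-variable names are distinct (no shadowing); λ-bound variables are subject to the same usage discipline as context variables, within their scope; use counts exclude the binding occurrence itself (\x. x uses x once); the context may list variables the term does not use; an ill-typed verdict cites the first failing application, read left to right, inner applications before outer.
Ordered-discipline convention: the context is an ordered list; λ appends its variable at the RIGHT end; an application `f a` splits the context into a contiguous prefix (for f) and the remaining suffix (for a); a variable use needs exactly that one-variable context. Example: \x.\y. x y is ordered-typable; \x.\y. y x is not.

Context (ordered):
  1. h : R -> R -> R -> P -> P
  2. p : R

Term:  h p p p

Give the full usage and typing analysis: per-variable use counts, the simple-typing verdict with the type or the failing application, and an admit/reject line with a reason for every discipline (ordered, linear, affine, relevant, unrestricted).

variable uses: h: 1, p: 3
use order (left to right): h, p, p, p
typing: well-typed — term : P -> P
ordered: ✗, p ×3 used more than once (contraction)
linear: ✗, p ×3 used more than once (contraction)
affine: ✗, p ×3 used more than once (contraction)
relevant: ✓, at least one use each (h, p)
unrestricted: ✓, type-checks (P -> P) and nothing is barred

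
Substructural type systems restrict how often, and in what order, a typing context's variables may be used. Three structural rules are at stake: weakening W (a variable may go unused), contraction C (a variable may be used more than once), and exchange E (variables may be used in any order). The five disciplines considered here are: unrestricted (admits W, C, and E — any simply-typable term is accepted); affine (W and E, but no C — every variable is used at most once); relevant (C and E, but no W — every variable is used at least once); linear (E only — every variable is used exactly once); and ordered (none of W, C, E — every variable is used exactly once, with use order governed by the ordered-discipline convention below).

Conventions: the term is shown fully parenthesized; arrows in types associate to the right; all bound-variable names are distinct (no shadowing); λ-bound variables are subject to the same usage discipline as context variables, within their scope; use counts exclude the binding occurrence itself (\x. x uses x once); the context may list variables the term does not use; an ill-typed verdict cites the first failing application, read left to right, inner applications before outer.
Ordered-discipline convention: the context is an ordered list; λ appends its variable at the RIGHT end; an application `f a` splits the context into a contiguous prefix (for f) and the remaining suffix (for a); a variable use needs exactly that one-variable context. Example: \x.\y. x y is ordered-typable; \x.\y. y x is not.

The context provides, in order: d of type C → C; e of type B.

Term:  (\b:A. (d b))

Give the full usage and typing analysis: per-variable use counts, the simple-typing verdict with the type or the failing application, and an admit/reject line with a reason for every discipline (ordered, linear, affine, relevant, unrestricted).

counts: d: 1×, e: 0×, b [bound]: 1×
order of uses: d, b
typing: ill-typed: argument of type A where C is required
ordered: ✗ — fails simple typing
linear: ✗ — a type mismatch blocks all five
affine: ✗ — the type mismatch rejects it
relevant: ✗ — not simply typable
unrestricted: ✗ — fails simple typing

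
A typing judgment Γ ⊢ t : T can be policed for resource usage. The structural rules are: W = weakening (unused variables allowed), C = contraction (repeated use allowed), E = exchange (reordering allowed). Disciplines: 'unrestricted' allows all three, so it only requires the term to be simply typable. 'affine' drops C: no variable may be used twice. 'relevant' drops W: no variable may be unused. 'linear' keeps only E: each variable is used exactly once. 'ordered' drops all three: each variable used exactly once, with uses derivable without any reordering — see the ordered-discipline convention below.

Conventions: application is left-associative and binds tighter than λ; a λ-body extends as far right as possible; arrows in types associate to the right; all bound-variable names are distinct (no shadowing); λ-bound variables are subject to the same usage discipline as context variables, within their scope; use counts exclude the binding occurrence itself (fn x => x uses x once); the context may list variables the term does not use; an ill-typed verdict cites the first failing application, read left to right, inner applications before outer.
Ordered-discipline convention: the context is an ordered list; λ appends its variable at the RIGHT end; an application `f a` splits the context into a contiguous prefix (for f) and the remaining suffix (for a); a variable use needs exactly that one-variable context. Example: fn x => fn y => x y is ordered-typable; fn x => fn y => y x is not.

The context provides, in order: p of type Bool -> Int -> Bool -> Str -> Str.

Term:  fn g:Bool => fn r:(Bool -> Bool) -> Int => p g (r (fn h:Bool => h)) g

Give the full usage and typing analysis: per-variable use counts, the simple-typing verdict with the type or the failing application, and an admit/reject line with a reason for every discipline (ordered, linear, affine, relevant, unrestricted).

use counts: p ×1; g [bound] ×2; r [bound] ×1; h [bound] ×1
left-to-right use order: p, g, r, h, g
typing: ✓ — Bool -> ((Bool -> Bool) -> Int) -> Str -> Str
ordered ✗ (uses contraction: g ×2)
linear ✗ (uses contraction: g ×2)
affine ✗ (uses contraction: g ×2)
relevant ✓ (p, g, r, h: all used, weakening unneeded)
unrestricted ✓ (typability at Bool -> ((Bool -> Bool) -> Int) -> Str -> Str is all that's needed)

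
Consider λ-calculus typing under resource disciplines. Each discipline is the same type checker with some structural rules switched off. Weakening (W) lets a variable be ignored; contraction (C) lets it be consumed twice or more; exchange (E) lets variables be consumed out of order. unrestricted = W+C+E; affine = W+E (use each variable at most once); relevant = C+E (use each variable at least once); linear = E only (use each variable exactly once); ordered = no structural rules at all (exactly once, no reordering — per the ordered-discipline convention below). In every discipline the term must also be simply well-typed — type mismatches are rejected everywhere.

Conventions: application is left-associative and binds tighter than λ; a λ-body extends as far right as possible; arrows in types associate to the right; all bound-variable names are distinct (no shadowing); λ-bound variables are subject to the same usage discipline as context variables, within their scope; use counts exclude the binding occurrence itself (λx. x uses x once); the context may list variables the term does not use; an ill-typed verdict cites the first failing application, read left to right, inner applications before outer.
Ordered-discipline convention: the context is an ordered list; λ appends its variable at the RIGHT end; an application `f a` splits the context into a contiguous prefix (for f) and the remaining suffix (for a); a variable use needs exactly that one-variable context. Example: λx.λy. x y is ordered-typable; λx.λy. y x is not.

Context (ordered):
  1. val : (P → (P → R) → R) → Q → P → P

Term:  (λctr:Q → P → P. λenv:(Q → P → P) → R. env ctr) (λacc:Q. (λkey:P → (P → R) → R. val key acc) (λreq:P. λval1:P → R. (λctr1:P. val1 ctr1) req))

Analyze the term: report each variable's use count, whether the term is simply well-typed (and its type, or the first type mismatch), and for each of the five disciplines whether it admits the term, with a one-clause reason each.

variable uses: val=1, ctr (λ-bound)=1, env (λ-bound)=1, acc (λ-bound)=1, key (λ-bound)=1, req (λ-bound)=1, val1 (λ-bound)=1, ctr1 (λ-bound)=1
use order (left to right): env, ctr, val, key, acc, val1, ctr1, req
typing: ✓ — ((Q → P → P) → R) → R
ordered: ✗ — use order env, ctr, val, key, acc, val1, ctr1, req needs exchange
linear: ✓ — val, ctr, env, acc, key, req, val1, ctr1: one use apiece
affine: ✓ — none of val, ctr, env, acc, key, req, val1, ctr1 used more than once
relevant: ✓ — val, ctr, env, acc, key, req, val1, ctr1: all used, weakening unneeded
unrestricted: ✓ — typability at ((Q → P → P) → R) → R is all that's needed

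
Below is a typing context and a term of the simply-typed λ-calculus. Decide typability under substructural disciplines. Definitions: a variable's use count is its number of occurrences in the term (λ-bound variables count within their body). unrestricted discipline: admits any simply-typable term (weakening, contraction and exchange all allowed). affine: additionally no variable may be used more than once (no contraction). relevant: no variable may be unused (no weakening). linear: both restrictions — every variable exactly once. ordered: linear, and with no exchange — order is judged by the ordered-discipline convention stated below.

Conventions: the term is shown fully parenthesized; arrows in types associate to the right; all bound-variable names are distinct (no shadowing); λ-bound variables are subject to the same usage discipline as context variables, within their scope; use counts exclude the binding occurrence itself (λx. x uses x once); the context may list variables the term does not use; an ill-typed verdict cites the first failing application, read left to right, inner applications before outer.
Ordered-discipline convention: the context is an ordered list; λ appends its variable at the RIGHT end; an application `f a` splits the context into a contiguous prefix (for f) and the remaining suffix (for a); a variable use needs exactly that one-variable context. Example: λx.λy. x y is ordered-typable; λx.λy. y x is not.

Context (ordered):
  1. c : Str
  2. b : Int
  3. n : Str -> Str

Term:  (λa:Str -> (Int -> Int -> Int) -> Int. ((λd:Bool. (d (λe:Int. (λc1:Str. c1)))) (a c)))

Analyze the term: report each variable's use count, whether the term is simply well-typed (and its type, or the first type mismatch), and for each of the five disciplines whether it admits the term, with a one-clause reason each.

variable uses: c=1, b=0, n=0, a [bound]=1, d [bound]=1, e [bound]=0, c1 [bound]=1
left-to-right use order: d, c1, a, c
typing: ill-typed: applying a non-function (Bool)
ordered ✗ (the type mismatch rejects it)
linear ✗ (not simply typable)
affine ✗ (fails simple typing)
relevant ✗ (a type mismatch blocks all five)
unrestricted ✗ (the type mismatch rejects it)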